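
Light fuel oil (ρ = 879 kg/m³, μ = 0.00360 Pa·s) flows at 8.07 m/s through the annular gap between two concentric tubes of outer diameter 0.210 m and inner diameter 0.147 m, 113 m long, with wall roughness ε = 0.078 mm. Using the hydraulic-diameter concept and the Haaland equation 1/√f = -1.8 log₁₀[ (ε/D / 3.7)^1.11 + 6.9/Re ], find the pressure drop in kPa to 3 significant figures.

Hydraulic diameter D_h = 4A/P = D_o - D_i = 0.21 - 0.147 = 0.063 m.
Re = ρVD_h/μ = 879·8.07·0.063/0.0036 = 1.241e+05.
ε/D_h = 7.8e-05/0.063 = 0.00124; Haaland gives 1/√f = -1.8 log₁₀[0.000139+5.56e-05] = 6.681, so f = 0.02241.
ΔP = f(L/D_h)(ρV²/2) = 0.02241·113/0.063·2.862e+04 = 1.15e+06 Pa.
ΔP = 1150 kPa.

ΔP ≈ 1150 kPa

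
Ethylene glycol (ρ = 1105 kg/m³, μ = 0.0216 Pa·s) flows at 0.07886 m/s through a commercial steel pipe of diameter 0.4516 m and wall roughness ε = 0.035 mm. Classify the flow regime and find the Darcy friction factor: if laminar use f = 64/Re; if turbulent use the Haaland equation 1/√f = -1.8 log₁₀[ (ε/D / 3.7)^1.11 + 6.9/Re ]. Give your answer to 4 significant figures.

Re = ρVD/μ = 1105·0.07886·0.4516/0.0216 = 1822.
Re < 2300 → laminar, so f = 64/Re = 0.03513 (roughness is irrelevant in laminar flow).

f ≈ 0.03513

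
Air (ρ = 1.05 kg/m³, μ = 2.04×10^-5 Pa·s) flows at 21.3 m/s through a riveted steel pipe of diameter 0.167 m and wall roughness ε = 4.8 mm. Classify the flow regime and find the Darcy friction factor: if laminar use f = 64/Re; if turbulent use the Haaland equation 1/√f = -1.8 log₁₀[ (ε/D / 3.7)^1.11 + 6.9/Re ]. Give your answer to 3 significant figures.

Re = ρVD/μ = 1.05·21.3·0.167/2.04e-05 = 1.831e+05.
Re > 4000 → turbulent. ε/D = 0.0048/0.167 = 0.0287; Haaland: 1/√f = -1.8 log₁₀[0.00455 + 3.77e-05] = 4.209, so f = 0.05646.

f ≈ 0.0565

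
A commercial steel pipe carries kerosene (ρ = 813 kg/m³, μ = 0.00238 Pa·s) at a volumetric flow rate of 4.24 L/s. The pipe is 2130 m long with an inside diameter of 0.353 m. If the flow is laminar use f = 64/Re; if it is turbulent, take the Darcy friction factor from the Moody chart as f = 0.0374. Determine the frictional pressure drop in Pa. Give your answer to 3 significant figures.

Q = 4.24 L/s = 4.24/1000 = 0.00424 m³/s.
Cross-sectional area A = πD²/4 = π(0.353)²/4 = 0.09787 m²; mean velocity V = Q/A = 0.00424/0.09787 = 0.04332 m/s.
Reynolds number Re = ρVD/μ = 813 · 0.04332 · 0.353 / 0.00238 = 5224.
Re > 4000 → turbulent; use the Moody-chart value f = 0.0374.
Darcy-Weisbach: ΔP = f(L/D)(ρV²/2) = 0.0374·(2130/0.353)·(813·0.04332²/2) = 0.0374·6034·0.763 = 172.2 Pa.

ΔP ≈ 172 Pa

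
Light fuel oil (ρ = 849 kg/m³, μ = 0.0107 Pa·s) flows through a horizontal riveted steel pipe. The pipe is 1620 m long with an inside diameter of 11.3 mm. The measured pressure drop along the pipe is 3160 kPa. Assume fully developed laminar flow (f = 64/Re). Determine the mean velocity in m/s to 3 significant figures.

V ≈ 0.727 m/s

For laminar flow, f = 64/Re with Re = ρVD/μ, so Darcy-Weisbach reduces to ΔP = 32μLV/D². Solving for V: V = ΔP·D²/(32μL) = 3.16e+06·(0.0113)²/(32·0.0107·1620) = 0.7274 m/s.
Check: Re = ρVD/μ = 849·0.7274·0.0113/0.0107 = 652.2 < 2300, so the laminar assumption holds.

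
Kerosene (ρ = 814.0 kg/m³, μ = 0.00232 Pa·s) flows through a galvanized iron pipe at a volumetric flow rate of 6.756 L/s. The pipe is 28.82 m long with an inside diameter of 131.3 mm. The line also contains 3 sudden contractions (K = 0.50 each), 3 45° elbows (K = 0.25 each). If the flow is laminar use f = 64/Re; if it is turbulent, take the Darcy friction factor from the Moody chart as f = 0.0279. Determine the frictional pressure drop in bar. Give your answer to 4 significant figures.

Q = 6.756 L/s = 6.756/1000 = 0.006756 m³/s.
Cross-sectional area A = πD²/4 = π(0.1313)²/4 = 0.01354 m²; mean velocity V = Q/A = 0.006756/0.01354 = 0.499 m/s.
Reynolds number Re = ρVD/μ = 814 · 0.499 · 0.1313 / 0.00232 = 2.299e+04.
Re > 4000 → turbulent; use the Moody-chart value f = 0.0279.
Total minor-loss coefficient ΣK = 3·0.5 + 3·0.25 = 2.25.
ΔP = [f·L/D + ΣK]·(ρV²/2) = [0.0279·28.82/0.1313 + 2.25]·(814·0.499²/2) = [6.124 + 2.25]·101.3 = 848.5 Pa.
ΔP = 848.5 Pa = 0.008485 bar.

ΔP ≈ 0.008485 bar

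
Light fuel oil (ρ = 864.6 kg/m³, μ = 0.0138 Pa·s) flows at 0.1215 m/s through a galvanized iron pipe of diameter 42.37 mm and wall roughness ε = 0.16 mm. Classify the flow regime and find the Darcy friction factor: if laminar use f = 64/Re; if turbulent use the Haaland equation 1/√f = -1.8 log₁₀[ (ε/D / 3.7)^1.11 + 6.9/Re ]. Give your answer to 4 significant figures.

Re = ρVD/μ = 864.6·0.1215·0.04237/0.0138 = 322.5.
Re < 2300 → laminar, so f = 64/Re = 0.1984 (roughness is irrelevant in laminar flow).

f ≈ 0.1984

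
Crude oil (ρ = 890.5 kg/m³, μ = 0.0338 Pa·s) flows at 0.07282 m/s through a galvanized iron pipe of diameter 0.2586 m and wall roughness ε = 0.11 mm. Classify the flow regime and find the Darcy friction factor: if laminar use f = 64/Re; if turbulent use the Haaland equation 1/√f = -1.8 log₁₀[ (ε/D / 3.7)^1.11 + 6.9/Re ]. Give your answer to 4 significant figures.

f ≈ 0.1290

Re = ρVD/μ = 890.5·0.07282·0.2586/0.0338 = 496.1.
Re < 2300 → laminar, so f = 64/Re = 0.129 (roughness is irrelevant in laminar flow).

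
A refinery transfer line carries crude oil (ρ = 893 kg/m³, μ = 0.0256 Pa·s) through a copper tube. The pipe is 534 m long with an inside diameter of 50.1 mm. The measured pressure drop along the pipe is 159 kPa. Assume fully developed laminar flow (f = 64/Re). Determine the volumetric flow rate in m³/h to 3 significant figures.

For laminar flow, f = 64/Re with Re = ρVD/μ, so Darcy-Weisbach reduces to ΔP = 32μLV/D². Solving for V: V = ΔP·D²/(32μL) = 1.59e+05·(0.0501)²/(32·0.0256·534) = 0.9123 m/s.
Check: Re = ρVD/μ = 893·0.9123·0.0501/0.0256 = 1594 < 2300, so the laminar assumption holds.
Q = V·A = 0.9123·(π/4·0.0501²) = 0.001798 m³/s = 6.47 m³/h.

Q ≈ 6.47 m³/h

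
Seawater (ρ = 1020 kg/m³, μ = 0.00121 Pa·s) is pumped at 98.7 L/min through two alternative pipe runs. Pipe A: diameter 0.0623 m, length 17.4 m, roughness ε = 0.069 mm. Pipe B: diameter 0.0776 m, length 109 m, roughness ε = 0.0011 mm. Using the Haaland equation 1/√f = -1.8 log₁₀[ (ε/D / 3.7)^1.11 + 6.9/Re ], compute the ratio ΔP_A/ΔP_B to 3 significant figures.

ΔP_A/ΔP_B ≈ 0.501

Pipe A: V = Q/A = 0.001645/0.003048 = 0.5396 m/s; Re = 2.834e+04; ε/D = 0.00111; Haaland → f = 0.02614; ΔP_A = f(L/D)(ρV²/2) = 1084 Pa.
Pipe B: V = Q/A = 0.001645/0.004729 = 0.3478 m/s; Re = 2.275e+04; ε/D = 1.42e-05; Haaland → f = 0.02496; ΔP_B = f(L/D)(ρV²/2) = 2163 Pa.
ΔP_A/ΔP_B = 1084/2163 = 0.501.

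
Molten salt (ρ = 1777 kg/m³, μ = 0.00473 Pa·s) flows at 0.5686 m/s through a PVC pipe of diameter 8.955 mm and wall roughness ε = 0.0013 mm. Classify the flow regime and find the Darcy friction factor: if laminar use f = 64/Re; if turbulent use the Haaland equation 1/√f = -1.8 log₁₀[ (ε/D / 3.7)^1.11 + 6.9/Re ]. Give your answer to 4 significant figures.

f ≈ 0.03346

Re = ρVD/μ = 1777·0.5686·0.008955/0.00473 = 1913.
Re < 2300 → laminar, so f = 64/Re = 0.03346 (roughness is irrelevant in laminar flow).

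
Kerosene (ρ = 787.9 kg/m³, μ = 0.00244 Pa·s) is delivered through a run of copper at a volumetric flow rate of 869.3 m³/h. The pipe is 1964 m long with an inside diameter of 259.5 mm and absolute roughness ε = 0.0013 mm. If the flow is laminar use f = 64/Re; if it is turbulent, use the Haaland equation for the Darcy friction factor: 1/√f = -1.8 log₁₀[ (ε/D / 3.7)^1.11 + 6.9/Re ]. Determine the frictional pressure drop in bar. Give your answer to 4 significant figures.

ΔP ≈ 8.550 bar

Q = 869.3 m³/h = 869.3/3600 = 0.2415 m³/s.
Cross-sectional area A = πD²/4 = π(0.2595)²/4 = 0.05289 m²; mean velocity V = Q/A = 0.2415/0.05289 = 4.566 m/s.
Reynolds number Re = ρVD/μ = 787.9 · 4.566 · 0.2595 / 0.00244 = 3.826e+05.
Re > 4000 → turbulent. Relative roughness ε/D = 1.3e-06/0.2595 = 5.01e-06. Haaland: 1/√f = -1.8 log₁₀[(5.01e-06/3.7)^1.11 + 6.9/3.826e+05] = -1.8 log₁₀[3.06e-07 + 1.8e-05] = 8.526, so f = 0.01376.
Darcy-Weisbach: ΔP = f(L/D)(ρV²/2) = 0.01376·(1964/0.2595)·(787.9·4.566²/2) = 0.01376·7568·8212 = 8.55e+05 Pa.
ΔP = 8.55e+05 Pa = 8.550 bar.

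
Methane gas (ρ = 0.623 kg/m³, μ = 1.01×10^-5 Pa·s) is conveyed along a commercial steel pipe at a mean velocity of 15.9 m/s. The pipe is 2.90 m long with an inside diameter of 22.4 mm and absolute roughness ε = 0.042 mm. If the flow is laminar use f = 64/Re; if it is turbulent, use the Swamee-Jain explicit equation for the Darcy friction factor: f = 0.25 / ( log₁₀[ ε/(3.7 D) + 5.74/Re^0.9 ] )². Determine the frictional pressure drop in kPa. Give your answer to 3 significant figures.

Reynolds number Re = ρVD/μ = 0.623 · 15.9 · 0.0224 / 1.01e-05 = 2.197e+04.
Re > 4000 → turbulent. Relative roughness ε/D = 4.2e-05/0.0224 = 0.00188. Swamee-Jain: f = 0.25/(log₁₀[0.00188/3.7 + 5.74/2.197e+04^0.9])² = 0.25/(log₁₀[0.000507 + 0.00071])² = 0.25/(-2.915)² = 0.02943.
Darcy-Weisbach: ΔP = f(L/D)(ρV²/2) = 0.02943·(2.9/0.0224)·(0.623·15.9²/2) = 0.02943·129.5·78.75 = 300 Pa.
ΔP = 300 Pa = 0.300 kPa.

ΔP ≈ 0.300 kPa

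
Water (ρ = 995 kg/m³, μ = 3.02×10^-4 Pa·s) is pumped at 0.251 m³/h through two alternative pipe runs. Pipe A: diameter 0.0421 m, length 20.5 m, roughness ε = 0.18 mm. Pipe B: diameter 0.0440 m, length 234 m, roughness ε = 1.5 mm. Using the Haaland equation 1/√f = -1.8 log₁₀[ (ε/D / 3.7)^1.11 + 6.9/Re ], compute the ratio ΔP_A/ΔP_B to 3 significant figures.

Pipe A: V = Q/A = 6.972e-05/0.001392 = 0.05009 m/s; Re = 6947; ε/D = 0.00428; Haaland → f = 0.03904; ΔP_A = f(L/D)(ρV²/2) = 23.72 Pa.
Pipe B: V = Q/A = 6.972e-05/0.001521 = 0.04585 m/s; Re = 6647; ε/D = 0.0341; Haaland → f = 0.06468; ΔP_B = f(L/D)(ρV²/2) = 359.8 Pa.
ΔP_A/ΔP_B = 23.72/359.8 = 0.0659.

ΔP_A/ΔP_B ≈ 0.0659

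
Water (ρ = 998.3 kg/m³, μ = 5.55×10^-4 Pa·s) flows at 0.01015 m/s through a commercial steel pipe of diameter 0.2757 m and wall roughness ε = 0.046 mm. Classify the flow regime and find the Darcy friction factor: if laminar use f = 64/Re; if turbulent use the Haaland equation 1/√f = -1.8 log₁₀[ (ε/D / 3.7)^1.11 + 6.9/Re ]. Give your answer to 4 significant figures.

Re = ρVD/μ = 998.3·0.01015·0.2757/0.000555 = 5034.
Re > 4000 → turbulent. ε/D = 4.6e-05/0.2757 = 0.000167; Haaland: 1/√f = -1.8 log₁₀[1.5e-05 + 0.00137] = 5.145, so f = 0.03778.

f ≈ 0.03778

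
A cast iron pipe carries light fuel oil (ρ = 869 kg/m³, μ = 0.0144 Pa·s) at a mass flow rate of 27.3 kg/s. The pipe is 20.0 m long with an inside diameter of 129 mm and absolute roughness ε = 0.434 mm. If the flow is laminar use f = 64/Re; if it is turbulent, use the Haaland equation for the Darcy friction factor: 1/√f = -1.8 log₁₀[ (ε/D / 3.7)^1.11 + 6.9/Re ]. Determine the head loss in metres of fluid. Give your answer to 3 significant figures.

h_f ≈ 1.46 m

A = πD²/4 = π(0.129)²/4 = 0.01307 m²; mean velocity V = ṁ/(ρA) = 27.3/(869 · 0.01307) = 2.404 m/s.
Reynolds number Re = ρVD/μ = 869 · 2.404 · 0.129 / 0.0144 = 1.871e+04.
Re > 4000 → turbulent. Relative roughness ε/D = 0.000434/0.129 = 0.00336. Haaland: 1/√f = -1.8 log₁₀[(0.00336/3.7)^1.11 + 6.9/1.871e+04] = -1.8 log₁₀[0.000421 + 0.000369] = 5.585, so f = 0.03206.
Darcy-Weisbach: ΔP = f(L/D)(ρV²/2) = 0.03206·(20/0.129)·(869·2.404²/2) = 0.03206·155·2510 = 1.248e+04 Pa.
Head loss h_f = ΔP/(ρg) = 1.248e+04/(869·9.81) = 1.46 m.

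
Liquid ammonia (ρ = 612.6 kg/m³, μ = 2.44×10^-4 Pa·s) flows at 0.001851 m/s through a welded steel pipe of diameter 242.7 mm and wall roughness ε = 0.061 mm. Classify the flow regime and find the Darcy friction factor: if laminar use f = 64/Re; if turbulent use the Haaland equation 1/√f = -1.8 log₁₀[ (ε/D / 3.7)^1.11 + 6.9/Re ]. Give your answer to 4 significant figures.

f ≈ 0.05674

Re = ρVD/μ = 612.6·0.001851·0.2427/0.000244 = 1128.
Re < 2300 → laminar, so f = 64/Re = 0.05674 (roughness is irrelevant in laminar flow).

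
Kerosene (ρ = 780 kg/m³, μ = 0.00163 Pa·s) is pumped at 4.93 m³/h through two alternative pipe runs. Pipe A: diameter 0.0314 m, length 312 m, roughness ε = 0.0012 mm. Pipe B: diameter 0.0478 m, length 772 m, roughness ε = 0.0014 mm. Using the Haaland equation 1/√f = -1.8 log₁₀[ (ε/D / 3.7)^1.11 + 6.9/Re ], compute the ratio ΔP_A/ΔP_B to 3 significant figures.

ΔP_A/ΔP_B ≈ 2.98

Pipe A: V = Q/A = 0.001369/0.0007744 = 1.768 m/s; Re = 2.657e+04; ε/D = 3.82e-05; Haaland → f = 0.02407; ΔP_A = f(L/D)(ρV²/2) = 2.917e+05 Pa.
Pipe B: V = Q/A = 0.001369/0.001795 = 0.7631 m/s; Re = 1.746e+04; ε/D = 2.93e-05; Haaland → f = 0.02669; ΔP_B = f(L/D)(ρV²/2) = 9.79e+04 Pa.
ΔP_A/ΔP_B = 2.917e+05/9.79e+04 = 2.98.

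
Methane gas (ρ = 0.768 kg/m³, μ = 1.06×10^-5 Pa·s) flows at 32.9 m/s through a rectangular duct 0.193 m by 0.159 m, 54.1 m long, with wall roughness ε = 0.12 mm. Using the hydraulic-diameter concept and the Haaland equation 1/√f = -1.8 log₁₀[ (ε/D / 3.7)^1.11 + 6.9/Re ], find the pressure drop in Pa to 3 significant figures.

ΔP ≈ 2430 Pa

Hydraulic diameter D_h = 4A/P = 4·(0.193·0.159)/(2·(0.193+0.159)) = 0.1227/0.704 = 0.1744 m.
Re = ρVD_h/μ = 0.768·32.9·0.1744/1.06e-05 = 4.156e+05.
ε/D_h = 0.00012/0.1744 = 0.000688; Haaland gives 1/√f = -1.8 log₁₀[7.23e-05+1.66e-05] = 7.292, so f = 0.01881.
ΔP = f(L/D_h)(ρV²/2) = 0.01881·54.1/0.1744·415.6 = 2425 Pa.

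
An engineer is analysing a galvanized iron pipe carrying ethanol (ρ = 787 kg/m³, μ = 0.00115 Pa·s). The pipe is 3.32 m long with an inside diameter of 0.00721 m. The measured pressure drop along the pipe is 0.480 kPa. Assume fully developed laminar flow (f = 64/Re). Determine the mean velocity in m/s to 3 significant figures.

For laminar flow, f = 64/Re with Re = ρVD/μ, so Darcy-Weisbach reduces to ΔP = 32μLV/D². Solving for V: V = ΔP·D²/(32μL) = 480·(0.00721)²/(32·0.00115·3.32) = 0.2042 m/s.
Check: Re = ρVD/μ = 787·0.2042·0.00721/0.00115 = 1008 < 2300, so the laminar assumption holds.

V ≈ 0.204 m/s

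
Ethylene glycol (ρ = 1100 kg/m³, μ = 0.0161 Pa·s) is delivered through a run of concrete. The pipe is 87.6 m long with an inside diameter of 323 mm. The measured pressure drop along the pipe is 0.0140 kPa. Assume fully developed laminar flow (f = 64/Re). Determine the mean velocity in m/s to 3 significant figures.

For laminar flow, f = 64/Re with Re = ρVD/μ, so Darcy-Weisbach reduces to ΔP = 32μLV/D². Solving for V: V = ΔP·D²/(32μL) = 14·(0.323)²/(32·0.0161·87.6) = 0.03236 m/s.
Check: Re = ρVD/μ = 1100·0.03236·0.323/0.0161 = 714.2 < 2300, so the laminar assumption holds.

V ≈ 0.0324 m/s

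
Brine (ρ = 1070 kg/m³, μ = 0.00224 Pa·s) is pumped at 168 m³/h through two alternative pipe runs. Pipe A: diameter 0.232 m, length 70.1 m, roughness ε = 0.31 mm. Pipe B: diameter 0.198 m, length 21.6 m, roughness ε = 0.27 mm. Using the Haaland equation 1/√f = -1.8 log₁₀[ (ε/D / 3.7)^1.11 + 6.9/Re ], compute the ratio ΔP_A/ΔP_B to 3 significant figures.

Pipe A: V = Q/A = 0.04667/0.04227 = 1.104 m/s; Re = 1.223e+05; ε/D = 0.00134; Haaland → f = 0.02275; ΔP_A = f(L/D)(ρV²/2) = 4482 Pa.
Pipe B: V = Q/A = 0.04667/0.03079 = 1.516 m/s; Re = 1.433e+05; ε/D = 0.00136; Haaland → f = 0.02263; ΔP_B = f(L/D)(ρV²/2) = 3033 Pa.
ΔP_A/ΔP_B = 4482/3033 = 1.48.

ΔP_A/ΔP_B ≈ 1.48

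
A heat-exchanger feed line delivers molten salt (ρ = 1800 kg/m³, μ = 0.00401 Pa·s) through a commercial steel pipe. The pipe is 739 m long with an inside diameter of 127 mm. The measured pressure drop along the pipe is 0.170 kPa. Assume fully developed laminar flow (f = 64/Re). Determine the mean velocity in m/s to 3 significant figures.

For laminar flow, f = 64/Re with Re = ρVD/μ, so Darcy-Weisbach reduces to ΔP = 32μLV/D². Solving for V: V = ΔP·D²/(32μL) = 170·(0.127)²/(32·0.00401·739) = 0.02891 m/s.
Check: Re = ρVD/μ = 1800·0.02891·0.127/0.00401 = 1648 < 2300, so the laminar assumption holds.

V ≈ 0.0289 m/s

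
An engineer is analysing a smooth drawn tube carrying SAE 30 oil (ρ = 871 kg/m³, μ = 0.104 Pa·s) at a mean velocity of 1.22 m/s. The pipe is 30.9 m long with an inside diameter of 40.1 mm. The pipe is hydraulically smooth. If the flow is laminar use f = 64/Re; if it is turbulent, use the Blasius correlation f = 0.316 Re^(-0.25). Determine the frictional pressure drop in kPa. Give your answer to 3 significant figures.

ΔP ≈ 78.0 kPa

Reynolds number Re = ρVD/μ = 871 · 1.22 · 0.0401 / 0.104 = 409.7.
Re < 2300 → laminar flow, so f = 64/Re = 64/409.7 = 0.1562 (the turbulent correlation is not needed).
Darcy-Weisbach: ΔP = f(L/D)(ρV²/2) = 0.1562·(30.9/0.0401)·(871·1.22²/2) = 0.1562·770.6·648.2 = 7.802e+04 Pa.
ΔP = 7.802e+04 Pa = 78.0 kPa.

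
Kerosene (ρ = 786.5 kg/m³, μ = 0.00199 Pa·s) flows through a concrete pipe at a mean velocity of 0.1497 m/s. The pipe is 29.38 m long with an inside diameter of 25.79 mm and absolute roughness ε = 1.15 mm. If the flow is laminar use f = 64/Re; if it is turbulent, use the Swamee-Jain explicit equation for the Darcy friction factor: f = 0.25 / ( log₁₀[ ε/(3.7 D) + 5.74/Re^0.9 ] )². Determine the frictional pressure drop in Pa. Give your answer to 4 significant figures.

Reynolds number Re = ρVD/μ = 786.5 · 0.1497 · 0.02579 / 0.00199 = 1526.
Re < 2300 → laminar flow, so f = 64/Re = 64/1526 = 0.04194 (the turbulent correlation is not needed).
Darcy-Weisbach: ΔP = f(L/D)(ρV²/2) = 0.04194·(29.38/0.02579)·(786.5·0.1497²/2) = 0.04194·1139·8.813 = 421.1 Pa.

ΔP ≈ 421.1 Pa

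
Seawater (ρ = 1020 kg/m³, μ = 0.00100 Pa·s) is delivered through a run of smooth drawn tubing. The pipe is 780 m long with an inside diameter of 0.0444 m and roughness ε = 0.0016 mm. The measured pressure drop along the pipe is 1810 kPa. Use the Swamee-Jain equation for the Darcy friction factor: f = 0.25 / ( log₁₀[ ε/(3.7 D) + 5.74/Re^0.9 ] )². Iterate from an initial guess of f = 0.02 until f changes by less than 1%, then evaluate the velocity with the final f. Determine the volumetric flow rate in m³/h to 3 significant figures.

Rearranging Darcy-Weisbach: V = √(2·ΔP·D/(f·L·ρ)). With ε/D = 1.6e-06/0.0444 = 3.6e-05, iterate starting from f = 0.02:
  f = 0.02 → V = √(2·1.81e+06·0.0444/(0.02·780·1020)) = 3.178 m/s; Re = ρVD/μ = 1.439e+05; f → 0.01685
  f = 0.01685 → V = 3.463 m/s; Re = 1.568e+05; f → 0.01658
  f = 0.01658 → V = 3.491 m/s; Re = 1.581e+05; f → 0.01655
Converged (Δf/f < 1%). With the final f = 0.01655: V = √(2·1.81e+06·0.0444/(0.01655·780·1020)) = 3.494 m/s.
Q = V·A = 3.494·(π/4·0.0444²) = 0.005409 m³/s = 19.5 m³/h.

Q ≈ 19.5 m³/h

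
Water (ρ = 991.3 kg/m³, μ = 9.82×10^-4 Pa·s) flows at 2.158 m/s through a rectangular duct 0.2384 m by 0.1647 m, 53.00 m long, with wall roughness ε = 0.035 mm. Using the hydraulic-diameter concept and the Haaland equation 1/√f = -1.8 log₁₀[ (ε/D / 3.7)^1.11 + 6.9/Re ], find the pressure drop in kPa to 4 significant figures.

Hydraulic diameter D_h = 4A/P = 4·(0.2384·0.1647)/(2·(0.2384+0.1647)) = 0.1571/0.8062 = 0.1948 m.
Re = ρVD_h/μ = 991.3·2.158·0.1948/0.000982 = 4.244e+05.
ε/D_h = 3.5e-05/0.1948 = 0.00018; Haaland gives 1/√f = -1.8 log₁₀[1.63e-05+1.63e-05] = 8.078, so f = 0.01533.
ΔP = f(L/D_h)(ρV²/2) = 0.01533·53/0.1948·2308 = 9624 Pa.
ΔP = 9.624 kPa.

ΔP ≈ 9.624 kPa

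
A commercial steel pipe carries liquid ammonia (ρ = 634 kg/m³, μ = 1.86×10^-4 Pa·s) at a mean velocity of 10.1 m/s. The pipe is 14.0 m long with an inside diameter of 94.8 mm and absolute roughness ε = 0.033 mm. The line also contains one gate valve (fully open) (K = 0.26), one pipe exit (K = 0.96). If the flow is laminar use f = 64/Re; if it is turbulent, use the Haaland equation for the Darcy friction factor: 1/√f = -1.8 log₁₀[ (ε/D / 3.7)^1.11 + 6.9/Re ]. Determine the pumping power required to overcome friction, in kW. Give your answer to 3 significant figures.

Reynolds number Re = ρVD/μ = 634 · 10.1 · 0.0948 / 0.000186 = 3.264e+06.
Re > 4000 → turbulent. Relative roughness ε/D = 3.3e-05/0.0948 = 0.000348. Haaland: 1/√f = -1.8 log₁₀[(0.000348/3.7)^1.11 + 6.9/3.264e+06] = -1.8 log₁₀[3.39e-05 + 2.11e-06] = 7.998, so f = 0.01563.
Total minor-loss coefficient ΣK = 1·0.26 + 1·0.96 = 1.22.
ΔP = [f·L/D + ΣK]·(ρV²/2) = [0.01563·14/0.0948 + 1.22]·(634·10.1²/2) = [2.309 + 1.22]·3.234e+04 = 1.141e+05 Pa.
Q = V·A = 10.1·0.007058 = 0.07129 m³/s.
Pumping power P = QΔP = 0.07129·1.141e+05 = 8135 W = 8.14 kW.

P ≈ 8.14 kW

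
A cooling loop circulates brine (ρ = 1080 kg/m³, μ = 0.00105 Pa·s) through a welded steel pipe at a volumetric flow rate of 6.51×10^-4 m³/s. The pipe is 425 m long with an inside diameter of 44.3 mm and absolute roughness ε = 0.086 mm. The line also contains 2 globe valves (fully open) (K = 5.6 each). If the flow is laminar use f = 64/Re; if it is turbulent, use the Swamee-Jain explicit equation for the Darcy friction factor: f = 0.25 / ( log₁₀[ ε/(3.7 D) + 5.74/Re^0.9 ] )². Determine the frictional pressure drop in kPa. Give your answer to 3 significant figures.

Cross-sectional area A = πD²/4 = π(0.0443)²/4 = 0.001541 m²; mean velocity V = Q/A = 0.000651/0.001541 = 0.4224 m/s.
Reynolds number Re = ρVD/μ = 1080 · 0.4224 · 0.0443 / 0.00105 = 1.925e+04.
Re > 4000 → turbulent. Relative roughness ε/D = 8.6e-05/0.0443 = 0.00194. Swamee-Jain: f = 0.25/(log₁₀[0.00194/3.7 + 5.74/1.925e+04^0.9])² = 0.25/(log₁₀[0.000525 + 0.0008])² = 0.25/(-2.878)² = 0.03018.
Total minor-loss coefficient ΣK = 2·5.6 = 11.2.
ΔP = [f·L/D + ΣK]·(ρV²/2) = [0.03018·425/0.0443 + 11.2]·(1080·0.4224²/2) = [289.6 + 11.2]·96.33 = 2.897e+04 Pa.
ΔP = 2.897e+04 Pa = 29.0 kPa.

ΔP ≈ 29.0 kPa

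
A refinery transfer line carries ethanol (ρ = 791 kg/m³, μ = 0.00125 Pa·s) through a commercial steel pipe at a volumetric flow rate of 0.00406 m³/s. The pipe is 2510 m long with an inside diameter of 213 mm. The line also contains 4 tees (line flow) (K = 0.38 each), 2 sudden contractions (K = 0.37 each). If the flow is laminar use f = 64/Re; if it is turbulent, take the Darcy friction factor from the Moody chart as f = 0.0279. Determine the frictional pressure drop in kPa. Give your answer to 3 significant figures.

ΔP ≈ 1.70 kPa

Cross-sectional area A = πD²/4 = π(0.213)²/4 = 0.03563 m²; mean velocity V = Q/A = 0.00406/0.03563 = 0.1139 m/s.
Reynolds number Re = ρVD/μ = 791 · 0.1139 · 0.213 / 0.00125 = 1.536e+04.
Re > 4000 → turbulent; use the Moody-chart value f = 0.0279.
Total minor-loss coefficient ΣK = 4·0.38 + 2·0.37 = 2.26.
ΔP = [f·L/D + ΣK]·(ρV²/2) = [0.0279·2510/0.213 + 2.26]·(791·0.1139²/2) = [328.8 + 2.26]·5.135 = 1700 Pa.
ΔP = 1700 Pa = 1.70 kPa.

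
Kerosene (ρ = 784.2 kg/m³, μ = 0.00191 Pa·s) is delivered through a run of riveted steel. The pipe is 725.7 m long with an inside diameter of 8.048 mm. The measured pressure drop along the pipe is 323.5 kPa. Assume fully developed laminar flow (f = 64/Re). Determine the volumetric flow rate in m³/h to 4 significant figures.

For laminar flow, f = 64/Re with Re = ρVD/μ, so Darcy-Weisbach reduces to ΔP = 32μLV/D². Solving for V: V = ΔP·D²/(32μL) = 3.235e+05·(0.008048)²/(32·0.00191·725.7) = 0.4724 m/s.
Check: Re = ρVD/μ = 784.2·0.4724·0.008048/0.00191 = 1561 < 2300, so the laminar assumption holds.
Q = V·A = 0.4724·(π/4·0.008048²) = 2.403e-05 m³/s = 0.08651 m³/h.

Q ≈ 0.08651 m³/h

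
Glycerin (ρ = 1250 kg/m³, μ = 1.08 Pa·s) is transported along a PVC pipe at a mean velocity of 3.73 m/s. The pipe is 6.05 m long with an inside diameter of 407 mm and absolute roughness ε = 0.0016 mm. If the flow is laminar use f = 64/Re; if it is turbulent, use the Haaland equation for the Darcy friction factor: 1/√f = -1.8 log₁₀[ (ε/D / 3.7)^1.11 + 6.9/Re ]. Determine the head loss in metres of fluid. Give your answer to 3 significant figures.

Reynolds number Re = ρVD/μ = 1250 · 3.73 · 0.407 / 1.08 = 1757.
Re < 2300 → laminar flow, so f = 64/Re = 64/1757 = 0.03642 (the turbulent correlation is not needed).
Darcy-Weisbach: ΔP = f(L/D)(ρV²/2) = 0.03642·(6.05/0.407)·(1250·3.73²/2) = 0.03642·14.86·8696 = 4708 Pa.
Head loss h_f = ΔP/(ρg) = 4708/(1250·9.81) = 0.384 m.

h_f ≈ 0.384 m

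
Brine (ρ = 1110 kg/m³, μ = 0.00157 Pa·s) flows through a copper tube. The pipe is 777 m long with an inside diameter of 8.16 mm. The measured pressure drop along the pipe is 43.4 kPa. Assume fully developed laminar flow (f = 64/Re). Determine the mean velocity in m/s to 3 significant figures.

For laminar flow, f = 64/Re with Re = ρVD/μ, so Darcy-Weisbach reduces to ΔP = 32μLV/D². Solving for V: V = ΔP·D²/(32μL) = 4.34e+04·(0.00816)²/(32·0.00157·777) = 0.07403 m/s.
Check: Re = ρVD/μ = 1110·0.07403·0.00816/0.00157 = 427.1 < 2300, so the laminar assumption holds.

V ≈ 0.0740 m/s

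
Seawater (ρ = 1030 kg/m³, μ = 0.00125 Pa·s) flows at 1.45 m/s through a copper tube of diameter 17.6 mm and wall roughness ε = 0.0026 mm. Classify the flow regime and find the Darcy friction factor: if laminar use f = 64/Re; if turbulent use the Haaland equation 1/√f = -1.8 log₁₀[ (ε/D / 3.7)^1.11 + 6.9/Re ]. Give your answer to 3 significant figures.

Re = ρVD/μ = 1030·1.45·0.0176/0.00125 = 2.103e+04.
Re > 4000 → turbulent. ε/D = 2.6e-06/0.0176 = 0.000148; Haaland: 1/√f = -1.8 log₁₀[1.31e-05 + 0.000328] = 6.241, so f = 0.02568.

f ≈ 0.0257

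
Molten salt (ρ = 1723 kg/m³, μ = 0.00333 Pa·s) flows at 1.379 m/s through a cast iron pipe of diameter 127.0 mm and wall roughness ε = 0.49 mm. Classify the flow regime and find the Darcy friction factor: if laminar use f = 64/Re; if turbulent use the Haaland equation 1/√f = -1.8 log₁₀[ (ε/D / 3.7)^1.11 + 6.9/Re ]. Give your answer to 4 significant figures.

Re = ρVD/μ = 1723·1.379·0.127/0.00333 = 9.062e+04.
Re > 4000 → turbulent. ε/D = 0.00049/0.127 = 0.00386; Haaland: 1/√f = -1.8 log₁₀[0.00049 + 7.61e-05] = 5.845, so f = 0.02927.

f ≈ 0.02927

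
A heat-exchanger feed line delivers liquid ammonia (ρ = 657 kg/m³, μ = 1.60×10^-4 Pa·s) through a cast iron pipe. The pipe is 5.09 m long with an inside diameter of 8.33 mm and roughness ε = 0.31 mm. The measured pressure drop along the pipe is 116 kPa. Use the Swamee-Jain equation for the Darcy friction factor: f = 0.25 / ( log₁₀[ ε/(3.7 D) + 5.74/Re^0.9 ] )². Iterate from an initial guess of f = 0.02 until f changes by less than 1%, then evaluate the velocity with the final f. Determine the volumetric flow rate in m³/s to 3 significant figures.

Q ≈ 1.65×10^-4 m³/s

Rearranging Darcy-Weisbach: V = √(2·ΔP·D/(f·L·ρ)). With ε/D = 0.00031/0.00833 = 0.0372, iterate starting from f = 0.02:
  f = 0.02 → V = √(2·1.16e+05·0.00833/(0.02·5.09·657)) = 5.375 m/s; Re = ρVD/μ = 1.839e+05; f → 0.06294
  f = 0.06294 → V = 3.03 m/s; Re = 1.036e+05; f → 0.06313
Converged (Δf/f < 1%). With the final f = 0.06313: V = √(2·1.16e+05·0.00833/(0.06313·5.09·657)) = 3.026 m/s.
Q = V·A = 3.026·(π/4·0.00833²) = 0.0001649 m³/s = 1.65×10^-4 m³/s.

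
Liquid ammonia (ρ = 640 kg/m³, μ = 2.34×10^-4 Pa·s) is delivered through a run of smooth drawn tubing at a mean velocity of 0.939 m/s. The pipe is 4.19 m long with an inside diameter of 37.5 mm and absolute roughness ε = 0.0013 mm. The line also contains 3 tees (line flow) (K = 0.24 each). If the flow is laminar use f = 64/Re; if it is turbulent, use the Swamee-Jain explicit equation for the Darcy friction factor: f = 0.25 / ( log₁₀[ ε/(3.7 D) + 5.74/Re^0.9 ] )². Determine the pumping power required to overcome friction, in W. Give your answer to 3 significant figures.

P ≈ 0.806 W

Reynolds number Re = ρVD/μ = 640 · 0.939 · 0.0375 / 0.000234 = 9.631e+04.
Re > 4000 → turbulent. Relative roughness ε/D = 1.3e-06/0.0375 = 3.47e-05. Swamee-Jain: f = 0.25/(log₁₀[3.47e-05/3.7 + 5.74/9.631e+04^0.9])² = 0.25/(log₁₀[9.37e-06 + 0.000188])² = 0.25/(-3.705)² = 0.01821.
Total minor-loss coefficient ΣK = 3·0.24 = 0.72.
ΔP = [f·L/D + ΣK]·(ρV²/2) = [0.01821·4.19/0.0375 + 0.72]·(640·0.939²/2) = [2.035 + 0.72]·282.2 = 777.2 Pa.
Q = V·A = 0.939·0.001104 = 0.001037 m³/s.
Pumping power P = QΔP = 0.001037·777.2 = 0.8061 W = 0.806 W.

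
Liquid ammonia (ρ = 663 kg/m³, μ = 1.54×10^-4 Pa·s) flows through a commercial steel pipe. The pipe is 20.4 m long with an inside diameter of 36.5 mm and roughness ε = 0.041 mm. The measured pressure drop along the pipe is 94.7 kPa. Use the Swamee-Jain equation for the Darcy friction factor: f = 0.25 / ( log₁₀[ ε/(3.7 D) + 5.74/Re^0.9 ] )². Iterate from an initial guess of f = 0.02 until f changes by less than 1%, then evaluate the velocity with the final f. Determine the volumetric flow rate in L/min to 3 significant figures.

Rearranging Darcy-Weisbach: V = √(2·ΔP·D/(f·L·ρ)). With ε/D = 4.1e-05/0.0365 = 0.00112, iterate starting from f = 0.02:
  f = 0.02 → V = √(2·9.47e+04·0.0365/(0.02·20.4·663)) = 5.055 m/s; Re = ρVD/μ = 7.944e+05; f → 0.02065
  f = 0.02065 → V = 4.975 m/s; Re = 7.817e+05; f → 0.02066
Converged (Δf/f < 1%). With the final f = 0.02066: V = √(2·9.47e+04·0.0365/(0.02066·20.4·663)) = 4.974 m/s.
Q = V·A = 4.974·(π/4·0.0365²) = 0.005205 m³/s = 312 L/min.

Q ≈ 312 L/min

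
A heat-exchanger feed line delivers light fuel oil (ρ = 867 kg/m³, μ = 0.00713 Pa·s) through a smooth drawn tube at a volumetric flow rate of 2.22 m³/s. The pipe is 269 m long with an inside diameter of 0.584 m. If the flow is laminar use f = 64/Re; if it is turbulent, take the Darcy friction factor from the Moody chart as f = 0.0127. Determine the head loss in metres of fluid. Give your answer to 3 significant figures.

Cross-sectional area A = πD²/4 = π(0.584)²/4 = 0.2679 m²; mean velocity V = Q/A = 2.22/0.2679 = 8.288 m/s.
Reynolds number Re = ρVD/μ = 867 · 8.288 · 0.584 / 0.00713 = 5.885e+05.
Re > 4000 → turbulent; use the Moody-chart value f = 0.0127.
Darcy-Weisbach: ΔP = f(L/D)(ρV²/2) = 0.0127·(269/0.584)·(867·8.288²/2) = 0.0127·460.6·2.978e+04 = 1.742e+05 Pa.
Head loss h_f = ΔP/(ρg) = 1.742e+05/(867·9.81) = 20.5 m.

h_f ≈ 20.5 m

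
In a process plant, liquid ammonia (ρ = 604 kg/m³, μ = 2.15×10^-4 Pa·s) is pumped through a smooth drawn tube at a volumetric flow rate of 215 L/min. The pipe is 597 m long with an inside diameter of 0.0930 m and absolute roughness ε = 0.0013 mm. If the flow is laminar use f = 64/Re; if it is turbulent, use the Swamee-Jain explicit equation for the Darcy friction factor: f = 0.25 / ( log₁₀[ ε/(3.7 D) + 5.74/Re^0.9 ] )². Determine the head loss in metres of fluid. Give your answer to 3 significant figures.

Q = 215 L/min = 215/60000 = 0.003583 m³/s.
Cross-sectional area A = πD²/4 = π(0.093)²/4 = 0.006793 m²; mean velocity V = Q/A = 0.003583/0.006793 = 0.5275 m/s.
Reynolds number Re = ρVD/μ = 604 · 0.5275 · 0.093 / 0.000215 = 1.378e+05.
Re > 4000 → turbulent. Relative roughness ε/D = 1.3e-06/0.093 = 1.4e-05. Swamee-Jain: f = 0.25/(log₁₀[1.4e-05/3.7 + 5.74/1.378e+05^0.9])² = 0.25/(log₁₀[3.78e-06 + 0.000136])² = 0.25/(-3.855)² = 0.01683.
Darcy-Weisbach: ΔP = f(L/D)(ρV²/2) = 0.01683·(597/0.093)·(604·0.5275²/2) = 0.01683·6419·84.04 = 9077 Pa.
Head loss h_f = ΔP/(ρg) = 9077/(604·9.81) = 1.53 m.

h_f ≈ 1.53 m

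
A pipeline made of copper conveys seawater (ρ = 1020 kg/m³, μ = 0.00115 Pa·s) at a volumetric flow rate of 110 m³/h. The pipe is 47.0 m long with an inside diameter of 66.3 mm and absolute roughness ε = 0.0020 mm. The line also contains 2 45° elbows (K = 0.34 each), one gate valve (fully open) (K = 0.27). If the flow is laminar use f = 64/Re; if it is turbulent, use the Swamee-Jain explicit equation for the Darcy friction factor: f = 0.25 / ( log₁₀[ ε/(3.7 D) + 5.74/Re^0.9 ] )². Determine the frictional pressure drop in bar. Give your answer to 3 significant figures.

ΔP ≈ 4.20 bar

Q = 110 m³/h = 110/3600 = 0.03056 m³/s.
Cross-sectional area A = πD²/4 = π(0.0663)²/4 = 0.003452 m²; mean velocity V = Q/A = 0.03056/0.003452 = 8.851 m/s.
Reynolds number Re = ρVD/μ = 1020 · 8.851 · 0.0663 / 0.00115 = 5.205e+05.
Re > 4000 → turbulent. Relative roughness ε/D = 2e-06/0.0663 = 3.02e-05. Swamee-Jain: f = 0.25/(log₁₀[3.02e-05/3.7 + 5.74/5.205e+05^0.9])² = 0.25/(log₁₀[8.15e-06 + 4.11e-05])² = 0.25/(-4.307)² = 0.01348.
Total minor-loss coefficient ΣK = 2·0.34 + 1·0.27 = 0.95.
ΔP = [f·L/D + ΣK]·(ρV²/2) = [0.01348·47/0.0663 + 0.95]·(1020·8.851²/2) = [9.552 + 0.95]·3.995e+04 = 4.196e+05 Pa.
ΔP = 4.196e+05 Pa = 4.20 bar.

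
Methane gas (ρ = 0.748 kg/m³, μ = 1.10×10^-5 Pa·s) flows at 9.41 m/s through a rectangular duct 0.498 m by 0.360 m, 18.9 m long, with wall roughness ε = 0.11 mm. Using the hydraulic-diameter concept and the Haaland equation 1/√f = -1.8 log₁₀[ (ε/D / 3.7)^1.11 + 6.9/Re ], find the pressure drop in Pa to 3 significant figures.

ΔP ≈ 25.1 Pa

Hydraulic diameter D_h = 4A/P = 4·(0.498·0.36)/(2·(0.498+0.36)) = 0.7171/1.716 = 0.4179 m.
Re = ρVD_h/μ = 0.748·9.41·0.4179/1.1e-05 = 2.674e+05.
ε/D_h = 0.00011/0.4179 = 0.000263; Haaland gives 1/√f = -1.8 log₁₀[2.49e-05+2.58e-05] = 7.731, so f = 0.01673.
ΔP = f(L/D_h)(ρV²/2) = 0.01673·18.9/0.4179·33.12 = 25.06 Pa.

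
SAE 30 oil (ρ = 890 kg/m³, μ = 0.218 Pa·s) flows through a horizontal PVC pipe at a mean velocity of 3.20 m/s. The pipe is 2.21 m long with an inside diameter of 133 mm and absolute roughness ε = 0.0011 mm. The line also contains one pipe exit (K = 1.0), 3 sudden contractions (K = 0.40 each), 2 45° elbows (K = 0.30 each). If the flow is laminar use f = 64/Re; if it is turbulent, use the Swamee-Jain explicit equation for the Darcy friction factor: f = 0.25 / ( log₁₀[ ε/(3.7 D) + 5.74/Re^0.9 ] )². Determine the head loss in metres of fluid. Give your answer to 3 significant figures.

Reynolds number Re = ρVD/μ = 890 · 3.2 · 0.133 / 0.218 = 1738.
Re < 2300 → laminar flow, so f = 64/Re = 64/1738 = 0.03683 (the turbulent correlation is not needed).
Total minor-loss coefficient ΣK = 1·1 + 3·0.4 + 2·0.3 = 2.8.
ΔP = [f·L/D + ΣK]·(ρV²/2) = [0.03683·2.21/0.133 + 2.8]·(890·3.2²/2) = [0.612 + 2.8]·4557 = 1.555e+04 Pa.
Head loss h_f = ΔP/(ρg) = 1.555e+04/(890·9.81) = 1.78 m.

h_f ≈ 1.78 m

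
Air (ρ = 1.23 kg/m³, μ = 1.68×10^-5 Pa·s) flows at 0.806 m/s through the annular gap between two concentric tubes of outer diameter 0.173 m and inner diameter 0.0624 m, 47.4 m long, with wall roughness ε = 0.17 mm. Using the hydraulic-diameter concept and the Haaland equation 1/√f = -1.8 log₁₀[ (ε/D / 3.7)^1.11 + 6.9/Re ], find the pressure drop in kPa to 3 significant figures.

Hydraulic diameter D_h = 4A/P = D_o - D_i = 0.173 - 0.0624 = 0.1106 m.
Re = ρVD_h/μ = 1.23·0.806·0.1106/1.68e-05 = 6527.
ε/D_h = 0.00017/0.1106 = 0.00154; Haaland gives 1/√f = -1.8 log₁₀[0.000176+0.00106] = 5.236, so f = 0.03648.
ΔP = f(L/D_h)(ρV²/2) = 0.03648·47.4/0.1106·0.3995 = 6.246 Pa.
ΔP = 0.00625 kPa.

ΔP ≈ 0.00625 kPa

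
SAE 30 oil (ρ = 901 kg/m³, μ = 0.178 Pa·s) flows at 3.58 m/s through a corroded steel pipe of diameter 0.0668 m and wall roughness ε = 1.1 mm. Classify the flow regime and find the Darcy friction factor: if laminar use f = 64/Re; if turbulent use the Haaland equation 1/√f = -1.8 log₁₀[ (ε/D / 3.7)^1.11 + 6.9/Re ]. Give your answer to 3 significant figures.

f ≈ 0.0529

Re = ρVD/μ = 901·3.58·0.0668/0.178 = 1210.
Re < 2300 → laminar, so f = 64/Re = 0.05287 (roughness is irrelevant in laminar flow).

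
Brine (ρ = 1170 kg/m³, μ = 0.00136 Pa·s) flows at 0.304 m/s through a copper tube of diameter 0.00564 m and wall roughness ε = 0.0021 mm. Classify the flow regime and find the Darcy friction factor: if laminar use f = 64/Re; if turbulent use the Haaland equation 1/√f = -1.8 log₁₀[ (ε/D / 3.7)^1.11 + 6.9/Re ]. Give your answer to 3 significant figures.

Re = ρVD/μ = 1170·0.304·0.00564/0.00136 = 1475.
Re < 2300 → laminar, so f = 64/Re = 0.04339 (roughness is irrelevant in laminar flow).

f ≈ 0.0434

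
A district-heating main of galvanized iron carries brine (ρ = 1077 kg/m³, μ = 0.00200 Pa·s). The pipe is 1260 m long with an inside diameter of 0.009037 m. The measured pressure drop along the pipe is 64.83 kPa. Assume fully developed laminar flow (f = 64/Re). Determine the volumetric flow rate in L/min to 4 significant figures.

Q ≈ 0.2527 L/min

For laminar flow, f = 64/Re with Re = ρVD/μ, so Darcy-Weisbach reduces to ΔP = 32μLV/D². Solving for V: V = ΔP·D²/(32μL) = 6.483e+04·(0.009037)²/(32·0.002·1260) = 0.06566 m/s.
Check: Re = ρVD/μ = 1077·0.06566·0.009037/0.002 = 319.5 < 2300, so the laminar assumption holds.
Q = V·A = 0.06566·(π/4·0.009037²) = 4.211e-06 m³/s = 0.2527 L/min.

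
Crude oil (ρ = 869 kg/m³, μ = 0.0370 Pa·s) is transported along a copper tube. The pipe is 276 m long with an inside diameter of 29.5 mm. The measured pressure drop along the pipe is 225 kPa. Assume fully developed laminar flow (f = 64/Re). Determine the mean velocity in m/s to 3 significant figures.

V ≈ 0.599 m/s

For laminar flow, f = 64/Re with Re = ρVD/μ, so Darcy-Weisbach reduces to ΔP = 32μLV/D². Solving for V: V = ΔP·D²/(32μL) = 2.25e+05·(0.0295)²/(32·0.037·276) = 0.5992 m/s.
Check: Re = ρVD/μ = 869·0.5992·0.0295/0.037 = 415.2 < 2300, so the laminar assumption holds.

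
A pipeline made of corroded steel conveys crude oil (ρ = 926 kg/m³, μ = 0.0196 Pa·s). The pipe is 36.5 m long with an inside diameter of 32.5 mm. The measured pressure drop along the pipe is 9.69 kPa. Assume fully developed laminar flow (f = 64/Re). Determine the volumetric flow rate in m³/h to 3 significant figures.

For laminar flow, f = 64/Re with Re = ρVD/μ, so Darcy-Weisbach reduces to ΔP = 32μLV/D². Solving for V: V = ΔP·D²/(32μL) = 9690·(0.0325)²/(32·0.0196·36.5) = 0.4471 m/s.
Check: Re = ρVD/μ = 926·0.4471·0.0325/0.0196 = 686.5 < 2300, so the laminar assumption holds.
Q = V·A = 0.4471·(π/4·0.0325²) = 0.0003709 m³/s = 1.34 m³/h.

Q ≈ 1.34 m³/h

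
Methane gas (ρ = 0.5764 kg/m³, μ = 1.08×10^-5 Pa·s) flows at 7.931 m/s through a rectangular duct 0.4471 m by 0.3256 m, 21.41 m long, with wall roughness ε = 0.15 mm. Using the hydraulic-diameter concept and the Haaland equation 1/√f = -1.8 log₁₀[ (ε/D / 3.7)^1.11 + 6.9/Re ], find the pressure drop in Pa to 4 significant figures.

Hydraulic diameter D_h = 4A/P = 4·(0.4471·0.3256)/(2·(0.4471+0.3256)) = 0.5823/1.545 = 0.3768 m.
Re = ρVD_h/μ = 0.5764·7.931·0.3768/1.08e-05 = 1.595e+05.
ε/D_h = 0.00015/0.3768 = 0.000398; Haaland gives 1/√f = -1.8 log₁₀[3.94e-05+4.33e-05] = 7.349, so f = 0.01852.
ΔP = f(L/D_h)(ρV²/2) = 0.01852·21.41/0.3768·18.13 = 19.07 Pa.

ΔP ≈ 19.07 Pa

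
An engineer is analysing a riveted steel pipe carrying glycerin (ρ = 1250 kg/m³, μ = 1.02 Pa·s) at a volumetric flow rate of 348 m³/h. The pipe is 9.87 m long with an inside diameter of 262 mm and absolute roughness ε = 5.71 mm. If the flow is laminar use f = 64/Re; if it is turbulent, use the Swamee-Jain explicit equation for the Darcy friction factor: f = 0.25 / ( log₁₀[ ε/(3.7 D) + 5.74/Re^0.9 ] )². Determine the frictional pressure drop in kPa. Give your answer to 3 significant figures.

Q = 348 m³/h = 348/3600 = 0.09667 m³/s.
Cross-sectional area A = πD²/4 = π(0.262)²/4 = 0.05391 m²; mean velocity V = Q/A = 0.09667/0.05391 = 1.793 m/s.
Reynolds number Re = ρVD/μ = 1250 · 1.793 · 0.262 / 1.02 = 575.7.
Re < 2300 → laminar flow, so f = 64/Re = 64/575.7 = 0.1112 (the turbulent correlation is not needed).
Darcy-Weisbach: ΔP = f(L/D)(ρV²/2) = 0.1112·(9.87/0.262)·(1250·1.793²/2) = 0.1112·37.67·2009 = 8415 Pa.
ΔP = 8415 Pa = 8.41 kPa.

ΔP ≈ 8.41 kPa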